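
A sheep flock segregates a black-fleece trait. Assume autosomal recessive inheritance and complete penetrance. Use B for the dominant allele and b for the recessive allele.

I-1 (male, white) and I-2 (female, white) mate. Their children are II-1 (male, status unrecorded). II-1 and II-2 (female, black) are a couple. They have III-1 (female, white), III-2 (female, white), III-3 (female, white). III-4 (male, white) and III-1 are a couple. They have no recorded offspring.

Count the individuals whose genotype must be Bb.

Obligate heterozygotes: III-1 is white so carries B and received b from II-2 (bb), so III-1 is Bb; III-2 is white so carries B and received b from II-2 (bb), so III-2 is Bb; III-3 is white so carries B and received b from II-2 (bb), so III-3 is Bb.
Every other individual is either homozygous by phenotype or has at least one consistent homozygous assignment, so the count is 3.

3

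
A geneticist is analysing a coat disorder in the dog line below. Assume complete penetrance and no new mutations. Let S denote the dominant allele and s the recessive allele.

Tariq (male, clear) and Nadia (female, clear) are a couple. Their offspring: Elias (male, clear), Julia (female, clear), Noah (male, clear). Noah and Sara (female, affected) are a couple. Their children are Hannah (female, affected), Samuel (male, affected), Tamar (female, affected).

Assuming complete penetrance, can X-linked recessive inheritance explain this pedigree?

Under X-linked recessive, Hannah (affected, female) cannot arise from Noah (clear) × Sara (affected).

No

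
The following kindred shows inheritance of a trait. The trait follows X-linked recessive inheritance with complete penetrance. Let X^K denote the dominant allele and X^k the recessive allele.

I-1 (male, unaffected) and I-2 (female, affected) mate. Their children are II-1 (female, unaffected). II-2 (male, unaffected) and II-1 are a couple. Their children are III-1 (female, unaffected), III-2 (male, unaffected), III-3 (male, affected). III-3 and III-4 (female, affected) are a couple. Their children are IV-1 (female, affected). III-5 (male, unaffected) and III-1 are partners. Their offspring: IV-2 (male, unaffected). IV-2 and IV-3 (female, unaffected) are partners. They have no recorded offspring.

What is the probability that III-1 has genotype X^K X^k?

1/3

II-2 is unaffected, so II-2 is X^K Y.
II-1 is unaffected so carries K and received k from I-2 (X^k X^k), so II-1 is X^K X^k.
Their cross gives offspring ratios 1/2 X^K X^K : 1/2 X^K X^k. Conditioning on III-1 being unaffected, P(X^K X^k) = 1/2 / 1 = 1/2 before taking III-1's own offspring into account.
III-5 is unaffected, so III-5 is X^K Y.
Now use III-1's offspring. Probability of each recorded status — unaffected son IV-2: 1/2 if III-1 is X^K X^k, 1 if X^K X^K.
Bayes: P(X^K X^k) = 1/2·1/2 / (1/2·1/2 + 1/2·1) = 1/3.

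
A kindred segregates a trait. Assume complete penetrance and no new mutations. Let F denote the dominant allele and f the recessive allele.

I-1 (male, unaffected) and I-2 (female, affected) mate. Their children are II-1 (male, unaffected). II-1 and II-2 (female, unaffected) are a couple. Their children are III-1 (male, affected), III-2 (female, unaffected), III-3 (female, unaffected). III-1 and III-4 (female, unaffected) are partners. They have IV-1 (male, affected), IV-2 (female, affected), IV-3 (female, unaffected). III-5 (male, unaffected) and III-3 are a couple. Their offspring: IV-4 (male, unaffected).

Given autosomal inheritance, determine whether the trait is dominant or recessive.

II-1 and II-2 are both unaffected yet have an affected child III-1. Under dominance, an affected child requires at least one affected parent, so the trait cannot be dominant.

recessive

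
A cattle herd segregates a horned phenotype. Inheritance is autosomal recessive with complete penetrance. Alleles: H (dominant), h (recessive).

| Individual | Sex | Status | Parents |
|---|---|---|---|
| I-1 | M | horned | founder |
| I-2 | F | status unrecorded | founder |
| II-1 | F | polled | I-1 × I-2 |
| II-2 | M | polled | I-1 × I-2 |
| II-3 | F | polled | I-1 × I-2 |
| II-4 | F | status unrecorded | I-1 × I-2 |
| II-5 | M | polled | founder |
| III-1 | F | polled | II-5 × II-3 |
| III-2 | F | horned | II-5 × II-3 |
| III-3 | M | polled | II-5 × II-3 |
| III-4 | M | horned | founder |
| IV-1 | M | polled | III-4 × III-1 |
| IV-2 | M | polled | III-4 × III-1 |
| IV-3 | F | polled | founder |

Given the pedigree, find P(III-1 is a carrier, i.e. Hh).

1/3

II-5 is polled so carries H and passed h to III-2 (hh), so II-5 is Hh.
II-3 is polled so carries H and received h from I-1 (hh), so II-3 is Hh.
Their cross gives offspring ratios 1/4 HH : 1/2 Hh : 1/4 hh. Conditioning on III-1 being polled, P(Hh) = 1/2 / 3/4 = 2/3 before taking III-1's own offspring into account.
III-4 is horned, so III-4 is hh.
Now use III-1's offspring. Probability of each recorded status — polled son IV-1: 1/2 if III-1 is Hh, 1 if HH; polled son IV-2: 1/2 if III-1 is Hh, 1 if HH.
Bayes: P(Hh) = 2/3·1/4 / (2/3·1/4 + 1/3·1) = 1/3.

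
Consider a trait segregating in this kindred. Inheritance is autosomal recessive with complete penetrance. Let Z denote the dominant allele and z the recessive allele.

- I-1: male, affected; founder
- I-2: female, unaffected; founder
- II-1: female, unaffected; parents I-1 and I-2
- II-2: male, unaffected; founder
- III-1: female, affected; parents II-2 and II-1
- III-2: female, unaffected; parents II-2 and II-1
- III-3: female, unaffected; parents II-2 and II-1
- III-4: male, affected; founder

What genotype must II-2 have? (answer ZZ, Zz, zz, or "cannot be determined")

Zz

From phenotype alone, II-2 is ZZ or Zz.
II-2 is unaffected so carries Z and passed z to III-1 (zz), so II-2 is Zz.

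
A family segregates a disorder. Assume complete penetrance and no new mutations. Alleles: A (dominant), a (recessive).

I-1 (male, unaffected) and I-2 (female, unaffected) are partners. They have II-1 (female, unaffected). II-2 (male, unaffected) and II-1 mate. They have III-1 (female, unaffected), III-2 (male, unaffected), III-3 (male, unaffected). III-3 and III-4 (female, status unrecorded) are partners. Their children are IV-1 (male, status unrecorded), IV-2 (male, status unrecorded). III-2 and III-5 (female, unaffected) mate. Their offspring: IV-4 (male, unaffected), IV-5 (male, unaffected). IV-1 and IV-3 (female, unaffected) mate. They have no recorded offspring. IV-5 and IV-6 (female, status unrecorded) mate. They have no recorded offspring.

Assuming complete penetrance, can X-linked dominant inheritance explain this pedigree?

A consistent assignment under X-linked dominant exists: I-1 X^a Y, I-2 X^a X^a, II-1 X^a X^a, II-2 X^a Y, III-1 X^a X^a, III-2 X^a Y, III-3 X^a Y, III-4 X^A X^A, III-5 X^a X^a, IV-1 X^A Y, IV-2 X^A Y, IV-3 X^a X^a, IV-4 X^a Y, IV-5 X^a Y, IV-6 X^A X^A.
In this assignment every recorded phenotype matches its genotype and every non-founder's genotype is obtainable from its parents' genotypes, so the pedigree is consistent.

Yes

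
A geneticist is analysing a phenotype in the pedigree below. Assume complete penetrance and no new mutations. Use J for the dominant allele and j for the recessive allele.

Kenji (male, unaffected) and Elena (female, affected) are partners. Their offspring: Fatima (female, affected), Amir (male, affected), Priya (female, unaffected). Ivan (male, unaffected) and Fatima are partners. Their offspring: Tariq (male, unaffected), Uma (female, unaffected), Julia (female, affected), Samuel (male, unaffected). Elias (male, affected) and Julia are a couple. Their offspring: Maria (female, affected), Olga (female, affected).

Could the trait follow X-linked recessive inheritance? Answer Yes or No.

Under X-linked recessive, Fatima (affected, female) cannot arise from Kenji (unaffected) × Elena (affected).

No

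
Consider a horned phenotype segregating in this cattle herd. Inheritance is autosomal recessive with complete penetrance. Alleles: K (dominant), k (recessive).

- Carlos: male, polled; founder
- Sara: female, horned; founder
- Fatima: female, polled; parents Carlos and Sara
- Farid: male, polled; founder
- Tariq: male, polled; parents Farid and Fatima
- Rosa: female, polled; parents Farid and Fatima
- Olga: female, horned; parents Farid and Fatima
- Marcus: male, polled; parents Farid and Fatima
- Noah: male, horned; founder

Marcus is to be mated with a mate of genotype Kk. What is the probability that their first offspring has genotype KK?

1/3

Farid is polled so carries K and passed k to Olga (kk), so Farid is Kk.
Fatima is polled so carries K and received k from Sara (kk), so Fatima is Kk.
Marcus is a polled offspring of Farid (Kk) × Fatima (Kk), whose cross gives 1/4 KK : 1/2 Kk : 1/4 kk; conditioning on being polled, Marcus is KK with probability 1/3, Kk with probability 2/3.
Summing over parental genotype combinations, P(offspring has genotype KK) = 1/3·1/2 + 2/3·1/4 = 1/3.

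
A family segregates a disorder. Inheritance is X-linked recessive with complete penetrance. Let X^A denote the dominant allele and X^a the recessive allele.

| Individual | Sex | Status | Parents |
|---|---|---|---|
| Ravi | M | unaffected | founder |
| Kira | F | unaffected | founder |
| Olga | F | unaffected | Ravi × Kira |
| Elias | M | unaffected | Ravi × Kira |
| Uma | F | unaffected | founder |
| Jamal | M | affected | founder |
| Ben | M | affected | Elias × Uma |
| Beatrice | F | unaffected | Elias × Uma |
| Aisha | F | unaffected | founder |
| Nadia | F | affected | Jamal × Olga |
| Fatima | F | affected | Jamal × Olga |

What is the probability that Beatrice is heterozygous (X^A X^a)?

Elias is unaffected, so Elias is X^A Y.
Uma is unaffected so carries A and passed a to Ben (X^a Y), so Uma is X^A X^a.
Their cross gives offspring ratios 1/2 X^A X^A : 1/2 X^A X^a. Conditioning on Beatrice being unaffected, P(X^A X^a) = 1/2 / 1 = 1/2.

1/2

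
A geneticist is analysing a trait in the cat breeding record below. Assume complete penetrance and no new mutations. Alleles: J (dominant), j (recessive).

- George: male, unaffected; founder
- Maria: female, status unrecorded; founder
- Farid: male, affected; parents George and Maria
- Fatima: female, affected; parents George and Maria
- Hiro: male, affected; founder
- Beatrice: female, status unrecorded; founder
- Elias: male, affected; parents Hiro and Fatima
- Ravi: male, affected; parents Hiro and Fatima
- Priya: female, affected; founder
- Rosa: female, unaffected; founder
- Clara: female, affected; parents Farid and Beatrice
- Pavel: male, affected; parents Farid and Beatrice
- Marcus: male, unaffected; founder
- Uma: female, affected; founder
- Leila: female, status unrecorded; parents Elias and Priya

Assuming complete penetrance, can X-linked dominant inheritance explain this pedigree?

Yes

A consistent assignment under X-linked dominant exists: George X^j Y, Maria X^J X^J, Farid X^J Y, Fatima X^J X^j, Hiro X^J Y, Beatrice X^J X^J, Elias X^J Y, Ravi X^J Y, Priya X^J X^J, Rosa X^j X^j, Clara X^J X^J, Pavel X^J Y, Marcus X^j Y, Uma X^J X^J, Leila X^J X^J.
In this assignment every recorded phenotype matches its genotype and every non-founder's genotype is obtainable from its parents' genotypes, so the pedigree is consistent.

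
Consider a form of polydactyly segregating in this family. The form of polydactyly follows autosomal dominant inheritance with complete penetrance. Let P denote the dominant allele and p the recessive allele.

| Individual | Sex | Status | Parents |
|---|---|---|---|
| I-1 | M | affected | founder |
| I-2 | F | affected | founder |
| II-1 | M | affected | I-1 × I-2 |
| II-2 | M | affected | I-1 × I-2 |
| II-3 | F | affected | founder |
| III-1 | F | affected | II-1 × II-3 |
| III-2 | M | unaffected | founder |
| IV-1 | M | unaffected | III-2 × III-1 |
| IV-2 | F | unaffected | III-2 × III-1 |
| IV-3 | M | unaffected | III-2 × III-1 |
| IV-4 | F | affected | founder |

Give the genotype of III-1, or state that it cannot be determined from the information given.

From phenotype alone, III-1 is PP or Pp.
III-1 is affected so carries P and passed p to IV-1 (pp), so III-1 is Pp.

Pp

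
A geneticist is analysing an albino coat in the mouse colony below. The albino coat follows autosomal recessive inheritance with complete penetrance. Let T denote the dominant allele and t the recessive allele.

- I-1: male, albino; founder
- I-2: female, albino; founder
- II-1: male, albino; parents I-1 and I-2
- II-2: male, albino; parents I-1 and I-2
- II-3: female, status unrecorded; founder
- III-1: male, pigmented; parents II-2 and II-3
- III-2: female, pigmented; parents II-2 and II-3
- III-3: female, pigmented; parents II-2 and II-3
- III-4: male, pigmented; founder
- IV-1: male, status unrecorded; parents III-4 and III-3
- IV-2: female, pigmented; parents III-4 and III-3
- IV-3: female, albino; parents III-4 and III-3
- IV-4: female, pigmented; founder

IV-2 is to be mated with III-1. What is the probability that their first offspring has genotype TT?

1/3

III-4 is pigmented so carries T and passed t to IV-3 (tt), so III-4 is Tt.
III-3 is pigmented so carries T and received t from II-2 (tt), so III-3 is Tt.
IV-2 is a pigmented offspring of III-4 (Tt) × III-3 (Tt), whose cross gives 1/4 TT : 1/2 Tt : 1/4 tt; conditioning on being pigmented, IV-2 is TT with probability 1/3, Tt with probability 2/3.
III-1 is pigmented so carries T and received t from II-2 (tt), so III-1 is Tt.
Summing over parental genotype combinations, P(offspring has genotype TT) = 1/3·1/2 + 2/3·1/4 = 1/3.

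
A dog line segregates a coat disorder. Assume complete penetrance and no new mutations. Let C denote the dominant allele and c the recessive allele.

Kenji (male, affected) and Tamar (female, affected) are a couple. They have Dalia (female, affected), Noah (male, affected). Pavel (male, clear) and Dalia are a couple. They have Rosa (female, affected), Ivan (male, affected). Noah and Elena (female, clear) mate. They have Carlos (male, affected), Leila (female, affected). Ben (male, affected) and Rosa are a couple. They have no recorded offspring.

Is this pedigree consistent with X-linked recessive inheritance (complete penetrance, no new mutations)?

No

Under X-linked recessive, Rosa (affected, female) cannot arise from Pavel (clear) × Dalia (affected).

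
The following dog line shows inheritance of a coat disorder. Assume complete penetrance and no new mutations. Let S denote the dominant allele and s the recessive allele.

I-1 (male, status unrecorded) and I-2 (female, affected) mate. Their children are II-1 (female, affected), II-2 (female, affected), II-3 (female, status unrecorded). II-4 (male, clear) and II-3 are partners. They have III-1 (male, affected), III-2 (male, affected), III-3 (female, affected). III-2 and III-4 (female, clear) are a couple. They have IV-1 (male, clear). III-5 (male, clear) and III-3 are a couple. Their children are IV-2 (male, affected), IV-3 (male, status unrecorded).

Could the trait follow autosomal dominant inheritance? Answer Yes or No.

A consistent assignment under autosomal dominant exists: I-1 SS, I-2 SS, II-1 SS, II-2 SS, II-3 SS, II-4 ss, III-1 Ss, III-2 Ss, III-3 Ss, III-4 ss, III-5 ss, IV-1 ss, IV-2 Ss, IV-3 Ss.
In this assignment every recorded phenotype matches its genotype and every non-founder's genotype is obtainable from its parents' genotypes, so the pedigree is consistent.

Yes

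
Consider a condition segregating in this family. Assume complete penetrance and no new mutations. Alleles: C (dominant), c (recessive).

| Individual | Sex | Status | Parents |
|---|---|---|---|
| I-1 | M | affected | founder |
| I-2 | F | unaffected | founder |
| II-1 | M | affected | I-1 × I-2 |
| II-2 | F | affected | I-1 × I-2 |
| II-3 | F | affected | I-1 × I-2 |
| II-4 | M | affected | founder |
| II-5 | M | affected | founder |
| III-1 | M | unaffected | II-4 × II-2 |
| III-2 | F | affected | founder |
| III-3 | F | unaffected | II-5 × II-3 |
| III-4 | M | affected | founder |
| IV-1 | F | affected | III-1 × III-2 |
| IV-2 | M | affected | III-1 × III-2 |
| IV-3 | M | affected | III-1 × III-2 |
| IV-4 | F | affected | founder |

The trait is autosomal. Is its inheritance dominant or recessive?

dominant

II-4 and II-2 are both affected yet have an unaffected child III-1. Under a recessive model two affected parents are homozygous and every child would be affected, so the trait cannot be recessive.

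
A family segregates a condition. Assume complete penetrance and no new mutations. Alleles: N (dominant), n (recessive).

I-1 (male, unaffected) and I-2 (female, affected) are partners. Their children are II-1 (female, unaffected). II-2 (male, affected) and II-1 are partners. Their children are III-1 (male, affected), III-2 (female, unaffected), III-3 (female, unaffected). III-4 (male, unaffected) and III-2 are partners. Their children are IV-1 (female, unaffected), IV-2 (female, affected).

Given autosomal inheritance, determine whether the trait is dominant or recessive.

III-4 and III-2 are both unaffected yet have an affected child IV-2. Under dominance, an affected child requires at least one affected parent, so the trait cannot be dominant.

recessive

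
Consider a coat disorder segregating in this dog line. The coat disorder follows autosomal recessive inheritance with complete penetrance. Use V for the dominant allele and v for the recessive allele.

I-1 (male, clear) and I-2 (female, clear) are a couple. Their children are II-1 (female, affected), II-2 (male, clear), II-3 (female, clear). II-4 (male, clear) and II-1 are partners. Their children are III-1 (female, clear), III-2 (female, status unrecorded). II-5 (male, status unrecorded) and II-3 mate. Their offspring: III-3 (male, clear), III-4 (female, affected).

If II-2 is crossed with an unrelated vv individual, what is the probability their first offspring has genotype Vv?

2/3

I-1 is clear so carries V and passed v to II-1 (vv), so I-1 is Vv.
I-2 is clear so carries V and passed v to II-1 (vv), so I-2 is Vv.
II-2 is a clear offspring of I-1 (Vv) × I-2 (Vv), whose cross gives 1/4 VV : 1/2 Vv : 1/4 vv; conditioning on being clear, II-2 is VV with probability 1/3, Vv with probability 2/3.
Summing over parental genotype combinations, P(offspring has genotype Vv) = 1/3·1 + 2/3·1/2 = 2/3.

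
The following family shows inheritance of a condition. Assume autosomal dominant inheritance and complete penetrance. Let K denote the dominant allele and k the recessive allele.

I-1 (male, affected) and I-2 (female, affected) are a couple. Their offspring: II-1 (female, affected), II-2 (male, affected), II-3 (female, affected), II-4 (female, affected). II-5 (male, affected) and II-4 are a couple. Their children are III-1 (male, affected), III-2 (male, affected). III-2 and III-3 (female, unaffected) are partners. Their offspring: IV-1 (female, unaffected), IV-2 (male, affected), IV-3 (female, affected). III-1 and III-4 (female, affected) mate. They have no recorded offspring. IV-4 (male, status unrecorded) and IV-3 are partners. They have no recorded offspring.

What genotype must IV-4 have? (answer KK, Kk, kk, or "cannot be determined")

cannot be determined

IV-4's phenotype is unrecorded, and no parent or child forces a single allele at both positions; consistent genotype assignments exist with IV-4 as KK or Kk or kk.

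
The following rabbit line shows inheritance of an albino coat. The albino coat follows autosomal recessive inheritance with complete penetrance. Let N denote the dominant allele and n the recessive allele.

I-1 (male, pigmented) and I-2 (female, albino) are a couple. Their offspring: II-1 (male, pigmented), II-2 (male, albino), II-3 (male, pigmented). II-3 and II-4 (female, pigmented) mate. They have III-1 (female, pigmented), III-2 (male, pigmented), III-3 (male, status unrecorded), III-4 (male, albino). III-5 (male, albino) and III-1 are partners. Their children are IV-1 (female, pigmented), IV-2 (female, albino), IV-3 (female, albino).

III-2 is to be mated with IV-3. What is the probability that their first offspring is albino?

II-3 is pigmented so carries N and received n from I-2 (nn), so II-3 is Nn.
II-4 is pigmented so carries N and passed n to III-4 (nn), so II-4 is Nn.
III-2 is a pigmented offspring of II-3 (Nn) × II-4 (Nn), whose cross gives 1/4 NN : 1/2 Nn : 1/4 nn; conditioning on being pigmented, III-2 is NN with probability 1/3, Nn with probability 2/3.
IV-3 is albino, so IV-3 is nn.
Summing over parental genotype combinations, P(offspring is albino) = 2/3·1/2 = 1/3.

1/3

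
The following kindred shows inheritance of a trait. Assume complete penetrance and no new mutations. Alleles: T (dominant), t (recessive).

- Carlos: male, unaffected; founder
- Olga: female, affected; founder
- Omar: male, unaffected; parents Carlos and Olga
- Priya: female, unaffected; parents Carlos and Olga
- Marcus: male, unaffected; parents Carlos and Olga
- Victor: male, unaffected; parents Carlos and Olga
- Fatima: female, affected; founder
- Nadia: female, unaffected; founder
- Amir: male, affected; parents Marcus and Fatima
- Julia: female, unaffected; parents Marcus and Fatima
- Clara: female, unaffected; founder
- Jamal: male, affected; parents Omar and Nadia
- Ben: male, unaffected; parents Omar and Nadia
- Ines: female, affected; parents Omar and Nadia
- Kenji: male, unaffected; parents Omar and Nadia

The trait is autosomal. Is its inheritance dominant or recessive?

Omar and Nadia are both unaffected yet have an affected child Jamal. Under dominance, an affected child requires at least one affected parent, so the trait cannot be dominant.

recessive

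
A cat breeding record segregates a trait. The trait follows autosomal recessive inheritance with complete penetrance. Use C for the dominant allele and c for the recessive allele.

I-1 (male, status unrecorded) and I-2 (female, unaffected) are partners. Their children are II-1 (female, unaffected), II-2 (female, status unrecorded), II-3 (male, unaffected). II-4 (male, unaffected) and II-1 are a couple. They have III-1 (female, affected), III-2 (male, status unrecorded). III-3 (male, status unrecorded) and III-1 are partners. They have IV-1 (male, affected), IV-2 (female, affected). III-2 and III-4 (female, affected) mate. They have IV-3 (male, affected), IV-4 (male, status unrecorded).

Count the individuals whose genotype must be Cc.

2

Obligate heterozygotes: II-1 is unaffected so carries C and passed c to III-1 (cc), so II-1 is Cc; II-4 is unaffected so carries C and passed c to III-1 (cc), so II-4 is Cc.
Every other individual is either homozygous by phenotype or has at least one consistent homozygous assignment, so the count is 2.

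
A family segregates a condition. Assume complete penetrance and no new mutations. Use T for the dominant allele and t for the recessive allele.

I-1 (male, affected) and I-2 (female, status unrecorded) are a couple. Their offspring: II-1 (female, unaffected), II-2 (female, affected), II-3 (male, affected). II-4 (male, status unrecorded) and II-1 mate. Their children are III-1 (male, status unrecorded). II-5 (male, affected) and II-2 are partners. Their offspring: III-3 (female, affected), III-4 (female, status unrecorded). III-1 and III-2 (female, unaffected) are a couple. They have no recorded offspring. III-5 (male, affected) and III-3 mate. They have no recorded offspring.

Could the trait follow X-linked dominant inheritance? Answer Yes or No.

Under X-linked dominant, II-1 (unaffected, female) cannot arise from I-1 (affected) × I-2 (unrecorded).

No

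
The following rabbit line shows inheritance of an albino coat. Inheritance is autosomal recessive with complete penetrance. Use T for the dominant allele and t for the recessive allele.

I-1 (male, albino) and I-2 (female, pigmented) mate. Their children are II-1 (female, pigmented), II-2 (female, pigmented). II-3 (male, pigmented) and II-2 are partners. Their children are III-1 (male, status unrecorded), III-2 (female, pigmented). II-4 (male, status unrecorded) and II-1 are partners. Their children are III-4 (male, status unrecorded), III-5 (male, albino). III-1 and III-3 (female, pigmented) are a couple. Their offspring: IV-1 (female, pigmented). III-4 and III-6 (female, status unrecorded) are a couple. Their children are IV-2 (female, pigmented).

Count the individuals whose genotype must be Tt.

Obligate heterozygotes: II-1 is pigmented so carries T and received t from I-1 (tt), so II-1 is Tt; II-2 is pigmented so carries T and received t from I-1 (tt), so II-2 is Tt.
Every other individual is either homozygous by phenotype or has at least one consistent homozygous assignment, so the count is 2.

2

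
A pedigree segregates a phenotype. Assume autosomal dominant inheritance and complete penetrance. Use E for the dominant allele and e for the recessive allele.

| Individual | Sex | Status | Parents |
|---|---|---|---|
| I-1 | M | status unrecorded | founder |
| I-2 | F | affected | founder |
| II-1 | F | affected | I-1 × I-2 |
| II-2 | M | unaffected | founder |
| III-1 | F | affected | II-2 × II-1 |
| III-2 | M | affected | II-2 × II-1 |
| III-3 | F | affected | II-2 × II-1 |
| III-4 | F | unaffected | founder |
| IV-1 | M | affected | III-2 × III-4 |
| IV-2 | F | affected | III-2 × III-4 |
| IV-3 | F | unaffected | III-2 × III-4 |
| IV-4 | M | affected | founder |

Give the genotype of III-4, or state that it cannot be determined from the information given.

III-4 is unaffected, so III-4 is ee.

ee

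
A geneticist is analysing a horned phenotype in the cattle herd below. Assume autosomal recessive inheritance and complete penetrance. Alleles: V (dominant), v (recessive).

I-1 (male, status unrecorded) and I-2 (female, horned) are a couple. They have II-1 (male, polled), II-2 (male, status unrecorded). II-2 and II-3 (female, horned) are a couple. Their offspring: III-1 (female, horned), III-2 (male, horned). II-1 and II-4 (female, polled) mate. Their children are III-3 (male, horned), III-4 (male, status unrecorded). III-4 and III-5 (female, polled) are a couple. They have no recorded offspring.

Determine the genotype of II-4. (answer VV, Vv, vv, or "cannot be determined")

From phenotype alone, II-4 is VV or Vv.
II-4 is polled so carries V and passed v to III-3 (vv), so II-4 is Vv.

Vv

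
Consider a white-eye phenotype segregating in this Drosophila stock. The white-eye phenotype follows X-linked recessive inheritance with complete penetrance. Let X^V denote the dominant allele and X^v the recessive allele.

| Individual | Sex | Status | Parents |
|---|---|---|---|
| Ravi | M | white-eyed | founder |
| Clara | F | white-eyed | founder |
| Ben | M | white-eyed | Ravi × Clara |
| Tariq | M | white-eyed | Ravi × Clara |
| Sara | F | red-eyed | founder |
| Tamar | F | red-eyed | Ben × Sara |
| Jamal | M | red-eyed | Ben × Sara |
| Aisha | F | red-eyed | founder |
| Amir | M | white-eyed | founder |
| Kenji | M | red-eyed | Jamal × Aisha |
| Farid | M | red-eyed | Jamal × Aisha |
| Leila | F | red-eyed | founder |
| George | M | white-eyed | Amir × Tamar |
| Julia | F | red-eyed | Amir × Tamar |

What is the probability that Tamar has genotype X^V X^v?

1

Tamar is red-eyed so carries V and received v from Ben (X^v Y), so Tamar is X^V X^v, giving P(X^V X^v) = 1.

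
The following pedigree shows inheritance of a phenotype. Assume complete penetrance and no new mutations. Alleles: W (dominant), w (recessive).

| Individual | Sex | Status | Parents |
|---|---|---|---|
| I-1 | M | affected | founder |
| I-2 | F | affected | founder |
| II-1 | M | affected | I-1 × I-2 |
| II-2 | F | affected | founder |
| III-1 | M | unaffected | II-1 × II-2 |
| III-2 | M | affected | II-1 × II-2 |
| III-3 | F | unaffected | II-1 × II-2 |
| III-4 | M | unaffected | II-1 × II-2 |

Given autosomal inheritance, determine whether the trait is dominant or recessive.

II-1 and II-2 are both affected yet have an unaffected child III-1. Under a recessive model two affected parents are homozygous and every child would be affected, so the trait cannot be recessive.

dominant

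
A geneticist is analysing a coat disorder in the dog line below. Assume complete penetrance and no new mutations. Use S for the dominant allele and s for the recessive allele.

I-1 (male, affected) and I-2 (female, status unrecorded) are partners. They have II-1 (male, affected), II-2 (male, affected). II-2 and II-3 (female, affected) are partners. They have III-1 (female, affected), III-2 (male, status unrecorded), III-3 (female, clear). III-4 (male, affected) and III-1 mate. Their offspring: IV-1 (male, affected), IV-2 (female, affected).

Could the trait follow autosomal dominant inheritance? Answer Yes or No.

Yes

A consistent assignment under autosomal dominant exists: I-1 SS, I-2 Ss, II-1 SS, II-2 Ss, II-3 Ss, III-1 SS, III-2 SS, III-3 ss, III-4 SS, IV-1 SS, IV-2 SS.
In this assignment every recorded phenotype matches its genotype and every non-founder's genotype is obtainable from its parents' genotypes, so the pedigree is consistent.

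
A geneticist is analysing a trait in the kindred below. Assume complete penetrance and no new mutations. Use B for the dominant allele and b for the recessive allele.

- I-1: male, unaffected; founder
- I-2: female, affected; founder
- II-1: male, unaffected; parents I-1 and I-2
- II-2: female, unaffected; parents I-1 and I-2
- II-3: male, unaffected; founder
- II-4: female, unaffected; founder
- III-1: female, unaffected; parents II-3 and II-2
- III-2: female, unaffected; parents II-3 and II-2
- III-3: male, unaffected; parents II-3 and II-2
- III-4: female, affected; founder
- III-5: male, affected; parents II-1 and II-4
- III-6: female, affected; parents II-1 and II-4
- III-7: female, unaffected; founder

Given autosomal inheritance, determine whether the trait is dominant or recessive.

recessive

II-1 and II-4 are both unaffected yet have an affected child III-5. Under dominance, an affected child requires at least one affected parent, so the trait cannot be dominant.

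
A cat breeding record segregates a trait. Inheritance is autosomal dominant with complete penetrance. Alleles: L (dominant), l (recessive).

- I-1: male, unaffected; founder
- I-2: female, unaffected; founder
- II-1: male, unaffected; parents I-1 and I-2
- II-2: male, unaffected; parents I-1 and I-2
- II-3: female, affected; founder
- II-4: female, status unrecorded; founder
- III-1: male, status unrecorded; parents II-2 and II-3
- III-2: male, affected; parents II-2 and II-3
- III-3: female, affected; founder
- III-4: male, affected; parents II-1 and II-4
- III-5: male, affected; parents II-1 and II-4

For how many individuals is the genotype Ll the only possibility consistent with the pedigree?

3

Obligate heterozygotes: III-2 is affected so carries L and received l from II-2 (ll), so III-2 is Ll; III-4 is affected so carries L and received l from II-1 (ll), so III-4 is Ll; III-5 is affected so carries L and received l from II-1 (ll), so III-5 is Ll.
Every other individual is either homozygous by phenotype or has at least one consistent homozygous assignment, so the count is 3.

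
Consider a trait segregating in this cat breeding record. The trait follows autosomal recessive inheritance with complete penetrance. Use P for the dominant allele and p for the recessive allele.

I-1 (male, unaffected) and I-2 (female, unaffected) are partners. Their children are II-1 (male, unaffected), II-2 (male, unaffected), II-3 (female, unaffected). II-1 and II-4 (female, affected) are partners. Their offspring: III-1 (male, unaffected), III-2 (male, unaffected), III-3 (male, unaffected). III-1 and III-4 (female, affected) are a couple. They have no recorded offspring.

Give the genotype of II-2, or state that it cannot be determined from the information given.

cannot be determined

II-2's phenotype allows PP or Pp, and no parent or child forces a single allele at both positions; consistent genotype assignments exist with II-2 as PP or Pp.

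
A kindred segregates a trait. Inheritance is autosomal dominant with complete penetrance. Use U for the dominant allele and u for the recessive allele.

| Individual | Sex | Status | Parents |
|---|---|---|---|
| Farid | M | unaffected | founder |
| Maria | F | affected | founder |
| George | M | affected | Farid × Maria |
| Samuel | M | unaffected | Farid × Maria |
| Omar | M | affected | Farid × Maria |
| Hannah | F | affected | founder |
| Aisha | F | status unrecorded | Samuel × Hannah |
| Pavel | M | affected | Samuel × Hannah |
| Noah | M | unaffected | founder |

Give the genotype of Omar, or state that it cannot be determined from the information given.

From phenotype alone, Omar is UU or Uu.
Omar is affected so carries U and received u from Farid (uu), so Omar is Uu.

Uu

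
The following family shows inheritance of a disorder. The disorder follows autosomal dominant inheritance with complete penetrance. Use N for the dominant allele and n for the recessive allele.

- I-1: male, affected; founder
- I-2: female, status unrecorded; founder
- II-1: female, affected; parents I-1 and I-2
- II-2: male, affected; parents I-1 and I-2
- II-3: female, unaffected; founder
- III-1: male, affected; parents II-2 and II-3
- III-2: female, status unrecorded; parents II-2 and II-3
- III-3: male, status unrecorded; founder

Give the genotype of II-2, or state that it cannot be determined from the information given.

II-2's phenotype allows NN or Nn, and no parent or child forces a single allele at both positions; consistent genotype assignments exist with II-2 as NN or Nn.

cannot be determined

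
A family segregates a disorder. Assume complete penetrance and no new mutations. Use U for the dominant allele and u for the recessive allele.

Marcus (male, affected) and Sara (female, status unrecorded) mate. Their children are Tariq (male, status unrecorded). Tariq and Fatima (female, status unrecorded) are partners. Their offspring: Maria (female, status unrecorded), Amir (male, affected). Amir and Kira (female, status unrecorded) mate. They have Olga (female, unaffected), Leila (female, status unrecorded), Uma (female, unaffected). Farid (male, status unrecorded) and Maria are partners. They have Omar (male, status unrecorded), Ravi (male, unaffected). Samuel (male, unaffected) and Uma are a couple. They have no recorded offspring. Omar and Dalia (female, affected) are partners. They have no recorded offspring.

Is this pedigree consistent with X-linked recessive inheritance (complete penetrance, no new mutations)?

Yes

A consistent assignment under X-linked recessive exists: Marcus X^u Y, Sara X^U X^U, Tariq X^U Y, Fatima X^U X^u, Maria X^U X^U, Amir X^u Y, Kira X^U X^U, Farid X^U Y, Olga X^U X^u, Leila X^U X^u, Uma X^U X^u, Samuel X^U Y, Omar X^U Y, Ravi X^U Y, Dalia X^u X^u.
In this assignment every recorded phenotype matches its genotype and every non-founder's genotype is obtainable from its parents' genotypes, so the pedigree is consistent.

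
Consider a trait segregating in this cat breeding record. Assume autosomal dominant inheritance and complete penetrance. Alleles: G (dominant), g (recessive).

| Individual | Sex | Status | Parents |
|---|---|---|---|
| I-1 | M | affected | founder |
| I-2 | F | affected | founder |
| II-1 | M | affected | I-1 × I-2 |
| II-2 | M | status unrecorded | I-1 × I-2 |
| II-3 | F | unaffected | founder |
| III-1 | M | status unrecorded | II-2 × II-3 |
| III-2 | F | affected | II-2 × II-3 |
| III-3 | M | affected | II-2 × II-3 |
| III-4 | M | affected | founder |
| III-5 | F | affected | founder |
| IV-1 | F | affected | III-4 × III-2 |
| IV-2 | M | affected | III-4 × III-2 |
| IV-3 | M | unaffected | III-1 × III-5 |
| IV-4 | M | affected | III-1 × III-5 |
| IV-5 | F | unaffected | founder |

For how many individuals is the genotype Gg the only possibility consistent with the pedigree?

3

Obligate heterozygotes: III-2 is affected so carries G and received g from II-3 (gg), so III-2 is Gg; III-3 is affected so carries G and received g from II-3 (gg), so III-3 is Gg; III-5 is affected so carries G and passed g to IV-3 (gg), so III-5 is Gg.
Every other individual is either homozygous by phenotype or has at least one consistent homozygous assignment, so the count is 3.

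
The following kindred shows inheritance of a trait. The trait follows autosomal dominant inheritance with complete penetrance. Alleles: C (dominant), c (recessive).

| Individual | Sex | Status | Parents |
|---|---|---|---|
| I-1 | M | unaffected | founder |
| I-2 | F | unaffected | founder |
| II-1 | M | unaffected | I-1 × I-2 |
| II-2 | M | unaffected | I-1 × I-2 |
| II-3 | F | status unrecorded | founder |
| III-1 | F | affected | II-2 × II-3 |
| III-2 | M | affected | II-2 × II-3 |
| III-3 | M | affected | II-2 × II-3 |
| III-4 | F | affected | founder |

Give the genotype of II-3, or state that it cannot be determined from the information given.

II-3's phenotype is unrecorded, and no parent or child forces a single allele at both positions; consistent genotype assignments exist with II-3 as CC or Cc.

cannot be determined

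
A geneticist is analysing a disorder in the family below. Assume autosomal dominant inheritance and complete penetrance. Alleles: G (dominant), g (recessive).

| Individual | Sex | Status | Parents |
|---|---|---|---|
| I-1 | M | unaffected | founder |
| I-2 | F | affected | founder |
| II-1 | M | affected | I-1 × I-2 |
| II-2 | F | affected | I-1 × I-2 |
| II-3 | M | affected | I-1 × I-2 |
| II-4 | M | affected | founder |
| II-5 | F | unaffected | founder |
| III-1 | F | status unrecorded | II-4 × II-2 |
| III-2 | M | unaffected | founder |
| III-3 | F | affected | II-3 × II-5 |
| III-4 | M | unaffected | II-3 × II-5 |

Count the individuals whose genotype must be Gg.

4

Obligate heterozygotes: II-1 is affected so carries G and received g from I-1 (gg), so II-1 is Gg; II-2 is affected so carries G and received g from I-1 (gg), so II-2 is Gg; II-3 is affected so carries G and received g from I-1 (gg), so II-3 is Gg; III-3 is affected so carries G and received g from II-5 (gg), so III-3 is Gg.
Every other individual is either homozygous by phenotype or has at least one consistent homozygous assignment, so the count is 4.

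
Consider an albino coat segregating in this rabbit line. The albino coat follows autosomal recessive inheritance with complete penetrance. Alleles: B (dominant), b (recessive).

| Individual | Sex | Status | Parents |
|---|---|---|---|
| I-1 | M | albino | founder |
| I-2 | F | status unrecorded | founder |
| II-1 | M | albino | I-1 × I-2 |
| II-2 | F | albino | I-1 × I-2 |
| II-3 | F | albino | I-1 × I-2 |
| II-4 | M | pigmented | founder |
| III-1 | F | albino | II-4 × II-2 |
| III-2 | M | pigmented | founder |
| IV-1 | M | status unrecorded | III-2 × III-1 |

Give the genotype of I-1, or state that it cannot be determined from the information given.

bb

I-1 is albino, so I-1 is bb.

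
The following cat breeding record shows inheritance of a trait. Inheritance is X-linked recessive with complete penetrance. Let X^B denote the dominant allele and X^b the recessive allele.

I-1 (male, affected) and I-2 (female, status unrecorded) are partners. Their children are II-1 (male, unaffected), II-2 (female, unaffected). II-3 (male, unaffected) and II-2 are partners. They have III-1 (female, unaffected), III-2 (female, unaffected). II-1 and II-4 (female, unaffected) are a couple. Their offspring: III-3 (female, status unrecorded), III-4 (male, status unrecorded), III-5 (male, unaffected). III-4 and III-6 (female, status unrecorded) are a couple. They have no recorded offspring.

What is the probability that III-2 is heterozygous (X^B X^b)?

II-3 is unaffected, so II-3 is X^B Y.
II-2 is unaffected so carries B and received b from I-1 (X^b Y), so II-2 is X^B X^b.
Their cross gives offspring ratios 1/2 X^B X^B : 1/2 X^B X^b. Conditioning on III-2 being unaffected, P(X^B X^b) = 1/2 / 1 = 1/2.

1/2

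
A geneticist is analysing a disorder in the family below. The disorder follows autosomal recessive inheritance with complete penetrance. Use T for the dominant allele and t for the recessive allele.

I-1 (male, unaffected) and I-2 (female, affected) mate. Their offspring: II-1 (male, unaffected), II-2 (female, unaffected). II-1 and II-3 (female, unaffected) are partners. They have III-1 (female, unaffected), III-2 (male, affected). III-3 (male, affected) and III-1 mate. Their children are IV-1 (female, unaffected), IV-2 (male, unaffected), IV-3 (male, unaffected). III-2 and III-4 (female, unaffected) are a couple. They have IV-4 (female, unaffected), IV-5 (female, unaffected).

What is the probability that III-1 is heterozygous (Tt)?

1/5

II-1 is unaffected so carries T and received t from I-2 (tt), so II-1 is Tt.
II-3 is unaffected so carries T and passed t to III-2 (tt), so II-3 is Tt.
Their cross gives offspring ratios 1/4 TT : 1/2 Tt : 1/4 tt. Conditioning on III-1 being unaffected, P(Tt) = 1/2 / 3/4 = 2/3 before taking III-1's own offspring into account.
III-3 is affected, so III-3 is tt.
Now use III-1's offspring. Probability of each recorded status — unaffected daughter IV-1: 1/2 if III-1 is Tt, 1 if TT; unaffected son IV-2: 1/2 if III-1 is Tt, 1 if TT; unaffected son IV-3: 1/2 if III-1 is Tt, 1 if TT.
Bayes: P(Tt) = 2/3·1/8 / (2/3·1/8 + 1/3·1) = 1/5.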